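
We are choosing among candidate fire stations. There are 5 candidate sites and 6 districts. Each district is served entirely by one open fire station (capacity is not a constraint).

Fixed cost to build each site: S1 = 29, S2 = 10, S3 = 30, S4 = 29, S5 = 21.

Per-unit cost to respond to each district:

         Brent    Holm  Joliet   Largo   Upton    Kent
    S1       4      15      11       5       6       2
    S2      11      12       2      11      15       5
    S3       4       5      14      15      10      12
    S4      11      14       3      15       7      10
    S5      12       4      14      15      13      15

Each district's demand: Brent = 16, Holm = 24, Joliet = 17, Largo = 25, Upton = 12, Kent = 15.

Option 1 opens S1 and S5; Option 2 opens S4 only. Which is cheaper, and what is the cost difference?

Option 1 is cheaper by 577.

Option 1: {S1, S5}: Brent→S1 4·16=64, Holm→S5 4·24=96, Joliet→S1 11·17=187, Largo→S1 5·25=125, Upton→S1 6·12=72, Kent→S1 2·15=30. Service 574; fixed 50; total 624.
Option 2: {S4}: Brent→S4 11·16=176, Holm→S4 14·24=336, Joliet→S4 3·17=51, Largo→S4 15·25=375, Upton→S4 7·12=84, Kent→S4 10·15=150. Service 1172; fixed 29; total 1201.
Difference: |624 − 1201| = 577.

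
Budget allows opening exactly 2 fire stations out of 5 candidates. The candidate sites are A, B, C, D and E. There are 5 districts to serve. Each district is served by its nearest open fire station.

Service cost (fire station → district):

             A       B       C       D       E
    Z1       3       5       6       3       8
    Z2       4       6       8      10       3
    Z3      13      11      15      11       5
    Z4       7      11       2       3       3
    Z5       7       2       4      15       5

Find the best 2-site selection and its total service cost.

With exactly 2 open, each district uses its cheapest among the chosen.
{B, E}: Z1→B 5, Z2→E 3, Z3→E 5, Z4→E 3, Z5→B 2. Service cost 18.
{A, E}: service cost 19
{D, E}: service cost 19
Among all 10 size-2 choices, {B, E} is lowest.

Choose B and E; total service cost 18.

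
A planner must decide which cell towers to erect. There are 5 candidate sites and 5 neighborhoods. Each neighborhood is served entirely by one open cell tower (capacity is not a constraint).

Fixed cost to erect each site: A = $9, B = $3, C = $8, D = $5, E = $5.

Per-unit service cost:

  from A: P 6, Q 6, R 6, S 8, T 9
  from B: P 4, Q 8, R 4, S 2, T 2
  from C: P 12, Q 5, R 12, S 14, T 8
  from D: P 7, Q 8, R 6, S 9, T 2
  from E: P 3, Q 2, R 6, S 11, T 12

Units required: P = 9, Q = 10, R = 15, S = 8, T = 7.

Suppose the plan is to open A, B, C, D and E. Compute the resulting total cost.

Each neighborhood is assigned to its cheapest site among the open ones.
{A, B, C, D, E}: P→E 3·9=27, Q→E 2·10=20, R→B 4·15=60, S→B 2·8=16, T→B 2·7=14. Service 137; fixed 30; total 167.

Total cost: 167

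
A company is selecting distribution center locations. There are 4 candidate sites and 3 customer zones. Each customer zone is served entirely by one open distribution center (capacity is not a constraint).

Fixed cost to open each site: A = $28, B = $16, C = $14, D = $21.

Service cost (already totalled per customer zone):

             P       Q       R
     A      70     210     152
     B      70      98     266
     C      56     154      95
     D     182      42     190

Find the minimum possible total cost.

For any fixed open set, each customer zone goes to its cheapest open site; total = fixed + service.
{C, D}: P→C 56, Q→D 42, R→C 95. Service 193; fixed 35; total 228.
{B, C, D}: P→C 56, Q→D 42, R→C 95. Service 193; fixed 51; total 244.
{A, C, D}: service 193 + fixed 63 = 256
{A, B, C, D}: P→C 56, Q→D 42, R→C 95. Service 193; fixed 79; total 272.
No other subset beats 228.

Minimum total cost: 228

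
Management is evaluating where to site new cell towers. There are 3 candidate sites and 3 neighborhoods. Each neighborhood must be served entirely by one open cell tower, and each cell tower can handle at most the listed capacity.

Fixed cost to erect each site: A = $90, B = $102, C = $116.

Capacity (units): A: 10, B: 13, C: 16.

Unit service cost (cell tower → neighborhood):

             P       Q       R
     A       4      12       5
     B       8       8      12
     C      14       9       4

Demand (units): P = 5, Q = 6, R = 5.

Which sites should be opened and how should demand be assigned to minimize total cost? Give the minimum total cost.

Minimum total cost: 260

Open {C}: P→C 14·5=70, Q→C 9·6=54, R→C 4·5=20.
Loads: C carries 16/16. Service 144; fixed 116; total 260.
Next best feasible plan costs 285.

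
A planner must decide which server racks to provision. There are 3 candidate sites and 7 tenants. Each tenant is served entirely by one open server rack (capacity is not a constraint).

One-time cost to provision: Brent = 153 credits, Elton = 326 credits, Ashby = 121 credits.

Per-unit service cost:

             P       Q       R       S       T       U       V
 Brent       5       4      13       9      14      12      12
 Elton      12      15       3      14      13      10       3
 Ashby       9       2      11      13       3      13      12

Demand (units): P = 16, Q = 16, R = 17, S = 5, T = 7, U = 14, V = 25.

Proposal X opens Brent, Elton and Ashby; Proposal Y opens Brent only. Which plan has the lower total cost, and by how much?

Proposal X is cheaper by 85.

Proposal X: {Brent, Elton, Ashby}: P→Brent 5·16=80, Q→Ashby 2·16=32, R→Elton 3·17=51, S→Brent 9·5=45, T→Ashby 3·7=21, U→Elton 10·14=140, V→Elton 3·25=75. Service 444; fixed 600; total 1044.
Proposal Y: {Brent}: P→Brent 5·16=80, Q→Brent 4·16=64, R→Brent 13·17=221, S→Brent 9·5=45, T→Brent 14·7=98, U→Brent 12·14=168, V→Brent 12·25=300. Service 976; fixed 153; total 1129.
Difference: |1044 − 1129| = 85.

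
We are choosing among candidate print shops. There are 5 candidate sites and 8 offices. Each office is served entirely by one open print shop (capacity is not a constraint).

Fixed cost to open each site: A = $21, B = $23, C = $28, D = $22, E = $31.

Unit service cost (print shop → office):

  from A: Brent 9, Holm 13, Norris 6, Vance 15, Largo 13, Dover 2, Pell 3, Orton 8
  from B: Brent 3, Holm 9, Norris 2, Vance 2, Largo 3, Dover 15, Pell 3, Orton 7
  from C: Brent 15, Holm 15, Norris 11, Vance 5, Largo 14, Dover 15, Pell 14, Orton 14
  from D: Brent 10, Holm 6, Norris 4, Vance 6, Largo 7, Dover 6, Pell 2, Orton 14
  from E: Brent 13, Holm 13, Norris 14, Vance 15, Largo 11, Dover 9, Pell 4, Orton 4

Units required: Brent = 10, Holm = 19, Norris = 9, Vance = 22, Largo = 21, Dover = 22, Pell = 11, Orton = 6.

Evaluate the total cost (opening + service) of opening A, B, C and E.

Each office is assigned to its cheapest site among the open ones.
{A, B, C, E}: Brent→B 3·10=30, Holm→B 9·19=171, Norris→B 2·9=18, Vance→B 2·22=44, Largo→B 3·21=63, Dover→A 2·22=44, Pell→A 3·11=33, Orton→E 4·6=24. Service 427; fixed 103; total 530.

Total cost: 530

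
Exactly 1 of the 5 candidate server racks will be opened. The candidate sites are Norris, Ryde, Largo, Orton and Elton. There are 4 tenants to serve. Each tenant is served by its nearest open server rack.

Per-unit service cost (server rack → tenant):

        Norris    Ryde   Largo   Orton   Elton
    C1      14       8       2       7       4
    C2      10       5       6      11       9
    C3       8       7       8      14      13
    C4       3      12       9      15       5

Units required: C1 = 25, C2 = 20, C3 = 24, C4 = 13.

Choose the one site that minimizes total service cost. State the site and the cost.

With exactly 1 open, each tenant uses its cheapest among the chosen.
{Largo}: C1→Largo 2·25=50, C2→Largo 6·20=120, C3→Largo 8·24=192, C4→Largo 9·13=117. Service cost 479.
{Ryde}: service cost 624
{Elton}: service cost 657
Among all 5 size-1 choices, {Largo} is lowest.

Choose Largo only; total service cost 479.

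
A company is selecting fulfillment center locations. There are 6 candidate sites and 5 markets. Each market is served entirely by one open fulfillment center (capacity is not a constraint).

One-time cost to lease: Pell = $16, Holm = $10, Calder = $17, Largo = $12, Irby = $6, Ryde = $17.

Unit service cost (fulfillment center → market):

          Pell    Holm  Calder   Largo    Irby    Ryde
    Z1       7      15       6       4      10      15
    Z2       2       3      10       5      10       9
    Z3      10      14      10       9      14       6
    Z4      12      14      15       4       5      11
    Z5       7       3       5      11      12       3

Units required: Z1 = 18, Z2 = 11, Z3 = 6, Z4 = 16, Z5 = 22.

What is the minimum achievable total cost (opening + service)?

Minimum total cost: 305

For any fixed open set, each market goes to its cheapest open site; total = fixed + service.
{Pell, Largo, Ryde}: Z1→Largo 4·18=72, Z2→Pell 2·11=22, Z3→Ryde 6·6=36, Z4→Largo 4·16=64, Z5→Ryde 3·22=66. Service 260; fixed 45; total 305.
{Holm, Largo, Ryde}: service 271 + fixed 39 = 310
{Pell, Largo, Irby, Ryde}: Z1→Largo 4·18=72, Z2→Pell 2·11=22, Z3→Ryde 6·6=36, Z4→Largo 4·16=64, Z5→Ryde 3·22=66. Service 260; fixed 51; total 311.
{Pell, Holm, Calder, Largo, Irby, Ryde}: service 260 + fixed 78 = 338
No other subset beats 305.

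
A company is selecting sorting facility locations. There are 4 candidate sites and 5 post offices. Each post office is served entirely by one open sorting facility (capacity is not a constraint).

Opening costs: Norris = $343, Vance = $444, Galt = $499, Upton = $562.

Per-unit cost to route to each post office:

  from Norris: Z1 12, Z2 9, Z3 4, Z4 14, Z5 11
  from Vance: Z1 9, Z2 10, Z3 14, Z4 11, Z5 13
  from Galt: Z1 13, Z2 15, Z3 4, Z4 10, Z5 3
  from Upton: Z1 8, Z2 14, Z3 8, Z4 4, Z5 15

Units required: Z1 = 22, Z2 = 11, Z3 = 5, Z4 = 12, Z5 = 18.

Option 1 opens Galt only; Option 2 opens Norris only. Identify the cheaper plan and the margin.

Option 2 is cheaper by 52.

Option 1: {Galt}: Z1→Galt 13·22=286, Z2→Galt 15·11=165, Z3→Galt 4·5=20, Z4→Galt 10·12=120, Z5→Galt 3·18=54. Service 645; fixed 499; total 1144.
Option 2: {Norris}: Z1→Norris 12·22=264, Z2→Norris 9·11=99, Z3→Norris 4·5=20, Z4→Norris 14·12=168, Z5→Norris 11·18=198. Service 749; fixed 343; total 1092.
Difference: |1144 − 1092| = 52.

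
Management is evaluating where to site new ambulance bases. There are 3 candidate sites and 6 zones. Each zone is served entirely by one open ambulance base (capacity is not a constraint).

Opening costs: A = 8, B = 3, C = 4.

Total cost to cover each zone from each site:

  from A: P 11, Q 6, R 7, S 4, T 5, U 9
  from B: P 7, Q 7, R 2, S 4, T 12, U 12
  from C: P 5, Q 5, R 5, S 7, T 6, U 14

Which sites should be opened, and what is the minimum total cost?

Open B and C; minimum total cost 41.

For any fixed open set, each zone goes to its cheapest open site; total = fixed + service.
{B, C}: P→C 5, Q→C 5, R→B 2, S→B 4, T→C 6, U→B 12. Service 34; fixed 7; total 41.
{A, B}: P→B 7, Q→A 6, R→B 2, S→A 4, T→A 5, U→A 9. Service 33; fixed 11; total 44.
{A, B, C}: service 30 + fixed 15 = 45
{B}: service 44 + fixed 3 = 47
No other subset beats 41.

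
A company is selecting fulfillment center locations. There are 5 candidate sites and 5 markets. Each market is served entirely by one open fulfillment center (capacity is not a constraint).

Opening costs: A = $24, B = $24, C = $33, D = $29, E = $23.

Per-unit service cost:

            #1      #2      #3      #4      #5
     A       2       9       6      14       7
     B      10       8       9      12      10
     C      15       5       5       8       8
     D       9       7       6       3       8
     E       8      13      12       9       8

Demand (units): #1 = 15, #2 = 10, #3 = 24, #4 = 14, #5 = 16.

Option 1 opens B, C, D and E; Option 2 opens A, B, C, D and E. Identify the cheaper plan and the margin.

Option 1: {B, C, D, E}: #1→E 8·15=120, #2→C 5·10=50, #3→C 5·24=120, #4→D 3·14=42, #5→C 8·16=128. Service 460; fixed 109; total 569.
Option 2: {A, B, C, D, E}: #1→A 2·15=30, #2→C 5·10=50, #3→C 5·24=120, #4→D 3·14=42, #5→A 7·16=112. Service 354; fixed 133; total 487.
Difference: |569 − 487| = 82.

Option 2 is cheaper by 82.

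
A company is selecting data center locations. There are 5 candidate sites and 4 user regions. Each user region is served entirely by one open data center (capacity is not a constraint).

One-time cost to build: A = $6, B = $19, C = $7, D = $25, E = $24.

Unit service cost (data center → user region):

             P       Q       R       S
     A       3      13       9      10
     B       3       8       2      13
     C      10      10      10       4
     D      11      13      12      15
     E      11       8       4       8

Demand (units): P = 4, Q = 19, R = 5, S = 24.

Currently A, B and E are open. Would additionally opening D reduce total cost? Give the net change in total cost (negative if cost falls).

Current service cost with {A, B, E}: 366.
Adding D: each user region re-picks its cheapest; new service cost 366, saving 0.
Extra fixed cost: 25. Net change = 25 − 0 = 25.
(Totals: 415 → 440.)

No — net change +25 (cost rises by 25).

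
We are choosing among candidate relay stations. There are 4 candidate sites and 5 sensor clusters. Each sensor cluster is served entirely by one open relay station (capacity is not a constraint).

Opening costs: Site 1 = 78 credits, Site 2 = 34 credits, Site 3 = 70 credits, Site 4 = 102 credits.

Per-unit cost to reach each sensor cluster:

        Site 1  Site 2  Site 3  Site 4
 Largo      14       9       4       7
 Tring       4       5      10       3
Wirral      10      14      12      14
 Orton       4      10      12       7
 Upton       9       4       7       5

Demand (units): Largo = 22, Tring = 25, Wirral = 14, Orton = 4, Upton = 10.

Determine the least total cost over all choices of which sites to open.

For any fixed open set, each sensor cluster goes to its cheapest open site; total = fixed + service.
{Site 1, Site 3}: Largo→Site 3 4·22=88, Tring→Site 1 4·25=100, Wirral→Site 1 10·14=140, Orton→Site 1 4·4=16, Upton→Site 3 7·10=70. Service 414; fixed 148; total 562.
{Site 2, Site 3}: service 461 + fixed 104 = 565
{Site 1, Site 2, Site 3}: service 384 + fixed 182 = 566
{Site 1, Site 2, Site 3, Site 4}: service 359 + fixed 284 = 643
No other subset beats 562.

Minimum total cost: 562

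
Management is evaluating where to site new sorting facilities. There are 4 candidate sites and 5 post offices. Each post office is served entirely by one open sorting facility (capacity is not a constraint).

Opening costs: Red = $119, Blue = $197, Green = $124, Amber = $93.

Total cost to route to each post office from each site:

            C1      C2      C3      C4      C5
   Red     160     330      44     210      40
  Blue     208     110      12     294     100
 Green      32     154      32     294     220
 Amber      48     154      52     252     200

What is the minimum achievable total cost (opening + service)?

For any fixed open set, each post office goes to its cheapest open site; total = fixed + service.
{Red, Amber}: C1→Amber 48, C2→Amber 154, C3→Red 44, C4→Red 210, C5→Red 40. Service 496; fixed 212; total 708.
{Red, Green}: service 468 + fixed 243 = 711
{Amber}: service 706 + fixed 93 = 799
{Red, Blue, Green, Amber}: C1→Green 32, C2→Blue 110, C3→Blue 12, C4→Red 210, C5→Red 40. Service 404; fixed 533; total 937.
No other subset beats 708.

Minimum total cost: 708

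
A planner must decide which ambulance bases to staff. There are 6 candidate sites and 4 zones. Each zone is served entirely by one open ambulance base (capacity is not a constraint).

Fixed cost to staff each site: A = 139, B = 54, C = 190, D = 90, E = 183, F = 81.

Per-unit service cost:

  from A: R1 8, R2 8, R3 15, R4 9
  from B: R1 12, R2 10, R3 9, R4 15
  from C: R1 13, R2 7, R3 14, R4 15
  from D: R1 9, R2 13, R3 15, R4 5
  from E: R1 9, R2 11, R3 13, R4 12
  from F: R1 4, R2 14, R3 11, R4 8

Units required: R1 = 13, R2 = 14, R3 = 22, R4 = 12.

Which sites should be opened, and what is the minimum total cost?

Open B and F; minimum total cost 621.

For any fixed open set, each zone goes to its cheapest open site; total = fixed + service.
{B, F}: R1→F 4·13=52, R2→B 10·14=140, R3→B 9·22=198, R4→F 8·12=96. Service 486; fixed 135; total 621.
{B, D}: service 515 + fixed 144 = 659
{F}: R1→F 4·13=52, R2→F 14·14=196, R3→F 11·22=242, R4→F 8·12=96. Service 586; fixed 81; total 667.
{A, B, C, D, E, F}: service 408 + fixed 737 = 1145
No other subset beats 621.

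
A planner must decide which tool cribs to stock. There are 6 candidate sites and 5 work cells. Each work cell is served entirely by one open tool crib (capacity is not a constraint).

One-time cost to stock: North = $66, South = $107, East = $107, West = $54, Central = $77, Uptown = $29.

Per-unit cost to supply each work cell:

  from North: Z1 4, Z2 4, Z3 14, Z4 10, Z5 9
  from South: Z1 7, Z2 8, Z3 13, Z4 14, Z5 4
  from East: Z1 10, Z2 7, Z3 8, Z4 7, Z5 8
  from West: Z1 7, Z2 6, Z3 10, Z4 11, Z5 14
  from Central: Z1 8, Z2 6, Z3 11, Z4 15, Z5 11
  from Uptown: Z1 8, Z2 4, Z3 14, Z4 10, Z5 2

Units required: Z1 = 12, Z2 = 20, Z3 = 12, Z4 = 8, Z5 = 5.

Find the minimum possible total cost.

Minimum total cost: 457

For any fixed open set, each work cell goes to its cheapest open site; total = fixed + service.
{West, Uptown}: Z1→West 7·12=84, Z2→Uptown 4·20=80, Z3→West 10·12=120, Z4→Uptown 10·8=80, Z5→Uptown 2·5=10. Service 374; fixed 83; total 457.
{Uptown}: Z1→Uptown 8·12=96, Z2→Uptown 4·20=80, Z3→Uptown 14·12=168, Z4→Uptown 10·8=80, Z5→Uptown 2·5=10. Service 434; fixed 29; total 463.
{East, Uptown}: service 338 + fixed 136 = 474
{North, South, East, West, Central, Uptown}: service 290 + fixed 440 = 730
No other subset beats 457.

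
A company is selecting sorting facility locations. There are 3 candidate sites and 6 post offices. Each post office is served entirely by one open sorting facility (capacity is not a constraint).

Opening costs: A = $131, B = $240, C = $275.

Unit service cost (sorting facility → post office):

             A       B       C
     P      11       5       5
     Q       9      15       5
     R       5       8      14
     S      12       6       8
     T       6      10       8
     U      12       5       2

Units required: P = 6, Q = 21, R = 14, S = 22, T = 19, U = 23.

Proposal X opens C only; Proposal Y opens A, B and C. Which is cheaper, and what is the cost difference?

Proposal X is cheaper by 163.

Proposal X: {C}: P→C 5·6=30, Q→C 5·21=105, R→C 14·14=196, S→C 8·22=176, T→C 8·19=152, U→C 2·23=46. Service 705; fixed 275; total 980.
Proposal Y: {A, B, C}: P→B 5·6=30, Q→C 5·21=105, R→A 5·14=70, S→B 6·22=132, T→A 6·19=114, U→C 2·23=46. Service 497; fixed 646; total 1143.
Difference: |980 − 1143| = 163.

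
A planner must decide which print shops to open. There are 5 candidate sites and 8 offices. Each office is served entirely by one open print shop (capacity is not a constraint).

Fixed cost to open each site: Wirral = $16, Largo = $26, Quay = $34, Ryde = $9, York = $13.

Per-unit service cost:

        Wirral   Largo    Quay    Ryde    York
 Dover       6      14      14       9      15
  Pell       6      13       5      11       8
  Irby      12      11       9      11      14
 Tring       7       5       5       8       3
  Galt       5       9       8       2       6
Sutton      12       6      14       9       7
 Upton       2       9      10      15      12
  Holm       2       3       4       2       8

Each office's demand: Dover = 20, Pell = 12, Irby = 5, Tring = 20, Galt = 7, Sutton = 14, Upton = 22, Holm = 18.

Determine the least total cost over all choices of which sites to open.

For any fixed open set, each office goes to its cheapest open site; total = fixed + service.
{Wirral, Ryde, York}: Dover→Wirral 6·20=120, Pell→Wirral 6·12=72, Irby→Ryde 11·5=55, Tring→York 3·20=60, Galt→Ryde 2·7=14, Sutton→York 7·14=98, Upton→Wirral 2·22=44, Holm→Wirral 2·18=36. Service 499; fixed 38; total 537.
{Wirral, Largo, Ryde, York}: service 485 + fixed 64 = 549
{Wirral, Quay, Ryde, York}: service 477 + fixed 72 = 549
{Wirral, Largo, Quay, Ryde, York}: service 463 + fixed 98 = 561
No other subset beats 537.

Minimum total cost: 537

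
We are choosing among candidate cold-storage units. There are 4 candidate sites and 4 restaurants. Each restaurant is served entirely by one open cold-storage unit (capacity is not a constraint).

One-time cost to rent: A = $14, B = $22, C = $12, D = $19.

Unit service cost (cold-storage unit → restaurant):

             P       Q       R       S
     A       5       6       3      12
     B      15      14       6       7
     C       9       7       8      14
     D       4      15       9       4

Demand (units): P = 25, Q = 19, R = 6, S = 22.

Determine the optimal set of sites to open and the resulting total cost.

Open A and D; minimum total cost 353.

For any fixed open set, each restaurant goes to its cheapest open site; total = fixed + service.
{A, D}: P→D 4·25=100, Q→A 6·19=114, R→A 3·6=18, S→D 4·22=88. Service 320; fixed 33; total 353.
{A, C, D}: P→D 4·25=100, Q→A 6·19=114, R→A 3·6=18, S→D 4·22=88. Service 320; fixed 45; total 365.
{A, B, D}: service 320 + fixed 55 = 375
{A, B, C, D}: service 320 + fixed 67 = 387
No other subset beats 353.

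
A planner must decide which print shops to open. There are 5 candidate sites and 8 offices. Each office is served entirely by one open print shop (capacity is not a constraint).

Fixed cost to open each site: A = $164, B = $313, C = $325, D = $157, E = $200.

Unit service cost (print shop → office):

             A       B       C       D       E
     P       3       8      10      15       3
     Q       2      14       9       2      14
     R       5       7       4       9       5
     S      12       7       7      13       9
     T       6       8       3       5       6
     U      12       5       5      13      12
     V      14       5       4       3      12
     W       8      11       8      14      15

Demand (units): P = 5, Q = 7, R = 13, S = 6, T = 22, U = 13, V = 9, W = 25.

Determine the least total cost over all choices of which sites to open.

For any fixed open set, each office goes to its cheapest open site; total = fixed + service.
{C}: P→C 10·5=50, Q→C 9·7=63, R→C 4·13=52, S→C 7·6=42, T→C 3·22=66, U→C 5·13=65, V→C 4·9=36, W→C 8·25=200. Service 574; fixed 325; total 899.
{A}: service 780 + fixed 164 = 944
{A, C}: service 490 + fixed 489 = 979
{A, B, C, D, E}: service 481 + fixed 1159 = 1640
No other subset beats 899.

Minimum total cost: 899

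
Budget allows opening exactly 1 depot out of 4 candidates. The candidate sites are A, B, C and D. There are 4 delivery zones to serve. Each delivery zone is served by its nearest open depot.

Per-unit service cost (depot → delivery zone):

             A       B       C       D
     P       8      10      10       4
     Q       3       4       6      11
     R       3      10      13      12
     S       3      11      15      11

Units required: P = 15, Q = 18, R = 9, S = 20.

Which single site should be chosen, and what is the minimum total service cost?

Choose A only; total service cost 261.

With exactly 1 open, each delivery zone uses its cheapest among the chosen.
{A}: P→A 8·15=120, Q→A 3·18=54, R→A 3·9=27, S→A 3·20=60. Service cost 261.
{B}: service cost 532
{D}: service cost 586
Among all 4 size-1 choices, {A} is lowest.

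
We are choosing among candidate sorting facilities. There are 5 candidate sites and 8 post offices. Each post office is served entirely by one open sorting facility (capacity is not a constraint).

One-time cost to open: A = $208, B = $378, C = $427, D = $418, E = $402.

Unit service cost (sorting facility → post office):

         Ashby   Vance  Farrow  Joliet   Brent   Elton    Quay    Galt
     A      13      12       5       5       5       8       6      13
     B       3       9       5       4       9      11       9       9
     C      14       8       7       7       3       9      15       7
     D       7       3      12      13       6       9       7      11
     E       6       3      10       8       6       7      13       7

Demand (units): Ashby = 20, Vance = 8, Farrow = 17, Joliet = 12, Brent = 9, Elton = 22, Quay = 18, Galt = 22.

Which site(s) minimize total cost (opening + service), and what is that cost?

Open A only; minimum total cost 1324.

For any fixed open set, each post office goes to its cheapest open site; total = fixed + service.
{A}: Ashby→A 13·20=260, Vance→A 12·8=96, Farrow→A 5·17=85, Joliet→A 5·12=60, Brent→A 5·9=45, Elton→A 8·22=176, Quay→A 6·18=108, Galt→A 13·22=286. Service 1116; fixed 208; total 1324.
{B}: service 948 + fixed 378 = 1326
{A, E}: Ashby→E 6·20=120, Vance→E 3·8=24, Farrow→A 5·17=85, Joliet→A 5·12=60, Brent→A 5·9=45, Elton→E 7·22=154, Quay→A 6·18=108, Galt→E 7·22=154. Service 750; fixed 610; total 1360.
{A, B, C, D, E}: Ashby→B 3·20=60, Vance→D 3·8=24, Farrow→A 5·17=85, Joliet→B 4·12=48, Brent→C 3·9=27, Elton→E 7·22=154, Quay→A 6·18=108, Galt→C 7·22=154. Service 660; fixed 1833; total 2493.
No other subset beats 1324.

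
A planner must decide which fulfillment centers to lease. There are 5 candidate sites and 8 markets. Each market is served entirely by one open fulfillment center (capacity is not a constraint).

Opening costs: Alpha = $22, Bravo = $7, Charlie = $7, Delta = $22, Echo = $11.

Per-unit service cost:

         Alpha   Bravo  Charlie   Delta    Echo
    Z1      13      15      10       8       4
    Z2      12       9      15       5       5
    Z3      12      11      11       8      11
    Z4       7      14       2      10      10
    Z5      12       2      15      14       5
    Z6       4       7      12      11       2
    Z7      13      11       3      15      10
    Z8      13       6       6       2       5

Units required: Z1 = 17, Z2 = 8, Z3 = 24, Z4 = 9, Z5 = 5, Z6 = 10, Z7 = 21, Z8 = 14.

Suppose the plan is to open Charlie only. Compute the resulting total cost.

Total cost: 921

Each market is assigned to its cheapest site among the open ones.
{Charlie}: Z1→Charlie 10·17=170, Z2→Charlie 15·8=120, Z3→Charlie 11·24=264, Z4→Charlie 2·9=18, Z5→Charlie 15·5=75, Z6→Charlie 12·10=120, Z7→Charlie 3·21=63, Z8→Charlie 6·14=84. Service 914; fixed 7; total 921.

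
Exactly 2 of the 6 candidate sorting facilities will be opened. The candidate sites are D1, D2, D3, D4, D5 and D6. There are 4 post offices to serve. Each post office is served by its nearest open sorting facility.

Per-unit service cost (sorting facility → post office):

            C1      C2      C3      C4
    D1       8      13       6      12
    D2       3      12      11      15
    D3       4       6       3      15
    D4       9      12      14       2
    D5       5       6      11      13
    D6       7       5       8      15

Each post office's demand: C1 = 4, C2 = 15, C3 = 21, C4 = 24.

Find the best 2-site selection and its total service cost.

With exactly 2 open, each post office uses its cheapest among the chosen.
{D3, D4}: C1→D3 4·4=16, C2→D3 6·15=90, C3→D3 3·21=63, C4→D4 2·24=48. Service cost 217.
{D4, D6}: service cost 319
{D1, D4}: service cost 386
Among all 15 size-2 choices, {D3, D4} is lowest.

Choose D3 and D4; total service cost 217.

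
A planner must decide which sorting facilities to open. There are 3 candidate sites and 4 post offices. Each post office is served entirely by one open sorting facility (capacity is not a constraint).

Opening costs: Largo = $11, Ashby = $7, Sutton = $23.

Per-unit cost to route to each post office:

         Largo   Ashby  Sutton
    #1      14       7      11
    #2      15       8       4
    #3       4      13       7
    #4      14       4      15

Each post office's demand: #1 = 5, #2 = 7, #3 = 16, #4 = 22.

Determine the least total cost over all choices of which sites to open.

For any fixed open set, each post office goes to its cheapest open site; total = fixed + service.
{Largo, Ashby, Sutton}: #1→Ashby 7·5=35, #2→Sutton 4·7=28, #3→Largo 4·16=64, #4→Ashby 4·22=88. Service 215; fixed 41; total 256.
{Largo, Ashby}: service 243 + fixed 18 = 261
{Ashby, Sutton}: service 263 + fixed 30 = 293
{Ashby}: service 387 + fixed 7 = 394
(All 7 nonempty subsets were checked; Largo, Ashby and Sutton is lowest.)

Minimum total cost: 256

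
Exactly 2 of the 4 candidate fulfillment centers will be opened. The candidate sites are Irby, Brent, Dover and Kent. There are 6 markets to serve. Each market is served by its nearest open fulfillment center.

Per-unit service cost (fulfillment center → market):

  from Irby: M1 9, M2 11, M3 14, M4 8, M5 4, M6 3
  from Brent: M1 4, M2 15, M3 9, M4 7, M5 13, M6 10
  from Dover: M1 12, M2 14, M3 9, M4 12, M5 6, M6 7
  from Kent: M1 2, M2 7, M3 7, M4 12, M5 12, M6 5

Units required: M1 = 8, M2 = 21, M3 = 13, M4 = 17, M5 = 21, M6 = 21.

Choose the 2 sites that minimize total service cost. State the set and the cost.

Choose Irby and Kent; total service cost 537.

With exactly 2 open, each market uses its cheapest among the chosen.
{Irby, Kent}: M1→Kent 2·8=16, M2→Kent 7·21=147, M3→Kent 7·13=91, M4→Irby 8·17=136, M5→Irby 4·21=84, M6→Irby 3·21=63. Service cost 537.
{Irby, Brent}: service cost 646
{Dover, Kent}: service cost 689
Among all 6 size-2 choices, {Irby, Kent} is lowest.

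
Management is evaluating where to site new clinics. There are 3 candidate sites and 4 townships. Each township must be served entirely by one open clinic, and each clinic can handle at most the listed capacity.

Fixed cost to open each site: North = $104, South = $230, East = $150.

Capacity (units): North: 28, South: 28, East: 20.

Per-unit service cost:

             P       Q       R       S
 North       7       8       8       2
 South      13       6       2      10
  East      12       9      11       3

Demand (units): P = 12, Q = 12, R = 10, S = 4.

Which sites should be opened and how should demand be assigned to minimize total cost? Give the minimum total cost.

Open {North, South}: P→North 7·12=84, Q→South 6·12=72, R→South 2·10=20, S→North 2·4=8.
Loads: North carries 16/28, South carries 22/28. Service 184; fixed 334; total 518.
Next best feasible plan costs 534.

Minimum total cost: 518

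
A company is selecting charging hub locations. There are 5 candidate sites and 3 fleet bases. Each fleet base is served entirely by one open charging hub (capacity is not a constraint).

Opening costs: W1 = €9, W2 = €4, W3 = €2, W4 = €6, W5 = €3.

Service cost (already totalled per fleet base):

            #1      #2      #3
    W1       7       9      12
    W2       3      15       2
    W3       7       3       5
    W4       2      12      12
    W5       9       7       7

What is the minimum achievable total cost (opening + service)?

For any fixed open set, each fleet base goes to its cheapest open site; total = fixed + service.
{W2, W3}: #1→W2 3, #2→W3 3, #3→W2 2. Service 8; fixed 6; total 14.
{W2, W3, W5}: service 8 + fixed 9 = 17
{W3}: service 15 + fixed 2 = 17
{W1, W2, W3, W4, W5}: #1→W4 2, #2→W3 3, #3→W2 2. Service 7; fixed 24; total 31.
No other subset beats 14.

Minimum total cost: 14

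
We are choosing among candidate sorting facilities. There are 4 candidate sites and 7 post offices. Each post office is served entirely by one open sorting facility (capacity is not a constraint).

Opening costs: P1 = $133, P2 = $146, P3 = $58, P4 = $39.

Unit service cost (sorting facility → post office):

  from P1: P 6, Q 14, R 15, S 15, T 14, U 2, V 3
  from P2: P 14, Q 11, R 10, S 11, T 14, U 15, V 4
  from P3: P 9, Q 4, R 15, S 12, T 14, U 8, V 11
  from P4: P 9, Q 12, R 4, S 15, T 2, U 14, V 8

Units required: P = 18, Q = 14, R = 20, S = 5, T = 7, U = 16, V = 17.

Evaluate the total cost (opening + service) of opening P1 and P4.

Each post office is assigned to its cheapest site among the open ones.
{P1, P4}: P→P1 6·18=108, Q→P4 12·14=168, R→P4 4·20=80, S→P1 15·5=75, T→P4 2·7=14, U→P1 2·16=32, V→P1 3·17=51. Service 528; fixed 172; total 700.

Total cost: 700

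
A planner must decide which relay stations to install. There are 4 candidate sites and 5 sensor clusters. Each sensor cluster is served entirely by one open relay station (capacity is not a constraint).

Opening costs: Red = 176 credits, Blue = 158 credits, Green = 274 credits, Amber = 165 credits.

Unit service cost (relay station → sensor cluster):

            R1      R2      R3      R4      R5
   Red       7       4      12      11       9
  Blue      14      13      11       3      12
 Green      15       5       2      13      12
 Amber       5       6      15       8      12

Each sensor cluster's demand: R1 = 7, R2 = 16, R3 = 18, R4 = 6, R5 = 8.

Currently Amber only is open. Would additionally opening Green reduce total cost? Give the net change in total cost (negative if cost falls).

Current service cost with {Amber}: 545.
Adding Green: each sensor cluster re-picks its cheapest; new service cost 295, saving 250.
Extra fixed cost: 274. Net change = 274 − 250 = 24.
(Totals: 710 → 734.)

No — net change +24 (cost rises by 24).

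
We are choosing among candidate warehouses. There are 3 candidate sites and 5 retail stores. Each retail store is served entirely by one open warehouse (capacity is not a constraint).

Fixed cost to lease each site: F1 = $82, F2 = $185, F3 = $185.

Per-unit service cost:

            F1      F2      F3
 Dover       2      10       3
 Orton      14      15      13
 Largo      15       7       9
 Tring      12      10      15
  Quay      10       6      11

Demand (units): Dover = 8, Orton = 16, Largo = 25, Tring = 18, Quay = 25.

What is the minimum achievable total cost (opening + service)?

For any fixed open set, each retail store goes to its cheapest open site; total = fixed + service.
{F2}: Dover→F2 10·8=80, Orton→F2 15·16=240, Largo→F2 7·25=175, Tring→F2 10·18=180, Quay→F2 6·25=150. Service 825; fixed 185; total 1010.
{F1, F2}: Dover→F1 2·8=16, Orton→F1 14·16=224, Largo→F2 7·25=175, Tring→F2 10·18=180, Quay→F2 6·25=150. Service 745; fixed 267; total 1012.
{F2, F3}: Dover→F3 3·8=24, Orton→F3 13·16=208, Largo→F2 7·25=175, Tring→F2 10·18=180, Quay→F2 6·25=150. Service 737; fixed 370; total 1107.
{F1, F2, F3}: Dover→F1 2·8=16, Orton→F3 13·16=208, Largo→F2 7·25=175, Tring→F2 10·18=180, Quay→F2 6·25=150. Service 729; fixed 452; total 1181.
(All 7 nonempty subsets were checked; F2 only is lowest.)

Minimum total cost: 1010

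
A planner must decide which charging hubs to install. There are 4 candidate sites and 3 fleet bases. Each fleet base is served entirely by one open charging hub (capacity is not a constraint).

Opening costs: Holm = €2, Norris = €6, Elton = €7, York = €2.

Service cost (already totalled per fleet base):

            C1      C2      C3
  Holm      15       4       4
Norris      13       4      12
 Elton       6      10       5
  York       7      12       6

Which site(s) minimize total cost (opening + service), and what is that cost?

For any fixed open set, each fleet base goes to its cheapest open site; total = fixed + service.
{Holm, York}: C1→York 7, C2→Holm 4, C3→Holm 4. Service 15; fixed 4; total 19.
{Holm, Elton}: C1→Elton 6, C2→Holm 4, C3→Holm 4. Service 14; fixed 9; total 23.
{Holm}: service 23 + fixed 2 = 25
{Holm, Norris, Elton, York}: C1→Elton 6, C2→Holm 4, C3→Holm 4. Service 14; fixed 17; total 31.
No other subset beats 19.

Open Holm and York; minimum total cost 19.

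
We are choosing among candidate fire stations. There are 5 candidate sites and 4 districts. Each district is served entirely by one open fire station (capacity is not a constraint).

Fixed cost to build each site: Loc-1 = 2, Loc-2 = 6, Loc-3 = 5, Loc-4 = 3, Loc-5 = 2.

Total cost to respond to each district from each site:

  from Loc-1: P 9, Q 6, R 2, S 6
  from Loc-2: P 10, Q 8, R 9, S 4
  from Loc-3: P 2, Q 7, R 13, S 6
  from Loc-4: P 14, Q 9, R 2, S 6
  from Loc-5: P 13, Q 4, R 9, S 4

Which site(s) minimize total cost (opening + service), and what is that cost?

For any fixed open set, each district goes to its cheapest open site; total = fixed + service.
{Loc-1, Loc-3, Loc-5}: P→Loc-3 2, Q→Loc-5 4, R→Loc-1 2, S→Loc-5 4. Service 12; fixed 9; total 21.
{Loc-3, Loc-4, Loc-5}: service 12 + fixed 10 = 22
{Loc-1, Loc-3}: P→Loc-3 2, Q→Loc-1 6, R→Loc-1 2, S→Loc-1 6. Service 16; fixed 7; total 23.
{Loc-1, Loc-2, Loc-3, Loc-4, Loc-5}: service 12 + fixed 18 = 30
No other subset beats 21.

Open Loc-1, Loc-3 and Loc-5; minimum total cost 21.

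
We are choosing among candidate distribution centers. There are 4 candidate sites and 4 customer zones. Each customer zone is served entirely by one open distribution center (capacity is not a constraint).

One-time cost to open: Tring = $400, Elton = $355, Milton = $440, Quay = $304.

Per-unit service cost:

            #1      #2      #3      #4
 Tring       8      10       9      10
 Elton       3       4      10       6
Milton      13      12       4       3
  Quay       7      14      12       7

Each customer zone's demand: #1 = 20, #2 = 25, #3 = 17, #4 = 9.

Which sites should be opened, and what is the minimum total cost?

Open Elton only; minimum total cost 739.

For any fixed open set, each customer zone goes to its cheapest open site; total = fixed + service.
{Elton}: #1→Elton 3·20=60, #2→Elton 4·25=100, #3→Elton 10·17=170, #4→Elton 6·9=54. Service 384; fixed 355; total 739.
{Elton, Quay}: service 384 + fixed 659 = 1043
{Elton, Milton}: service 255 + fixed 795 = 1050
{Tring, Elton, Milton, Quay}: #1→Elton 3·20=60, #2→Elton 4·25=100, #3→Milton 4·17=68, #4→Milton 3·9=27. Service 255; fixed 1499; total 1754.
(All 15 nonempty subsets were checked; Elton only is lowest.)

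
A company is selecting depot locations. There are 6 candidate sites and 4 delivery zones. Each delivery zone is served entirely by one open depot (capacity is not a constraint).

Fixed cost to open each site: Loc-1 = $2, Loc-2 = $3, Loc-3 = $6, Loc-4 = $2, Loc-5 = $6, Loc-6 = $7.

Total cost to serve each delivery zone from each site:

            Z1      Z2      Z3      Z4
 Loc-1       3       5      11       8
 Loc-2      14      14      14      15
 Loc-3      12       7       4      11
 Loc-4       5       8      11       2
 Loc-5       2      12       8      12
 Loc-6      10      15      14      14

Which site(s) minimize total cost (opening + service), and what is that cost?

For any fixed open set, each delivery zone goes to its cheapest open site; total = fixed + service.
{Loc-1, Loc-3, Loc-4}: Z1→Loc-1 3, Z2→Loc-1 5, Z3→Loc-3 4, Z4→Loc-4 2. Service 14; fixed 10; total 24.
{Loc-1, Loc-4}: service 21 + fixed 4 = 25
{Loc-3, Loc-4}: service 18 + fixed 8 = 26
{Loc-1, Loc-2, Loc-3, Loc-4, Loc-5, Loc-6}: service 13 + fixed 26 = 39
No other subset beats 24.

Open Loc-1, Loc-3 and Loc-4; minimum total cost 24.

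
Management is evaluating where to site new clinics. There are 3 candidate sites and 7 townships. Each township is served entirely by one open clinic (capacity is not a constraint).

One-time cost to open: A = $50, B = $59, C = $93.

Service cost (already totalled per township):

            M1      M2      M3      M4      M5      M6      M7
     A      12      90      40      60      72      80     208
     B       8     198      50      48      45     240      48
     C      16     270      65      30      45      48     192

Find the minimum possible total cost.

Minimum total cost: 468

For any fixed open set, each township goes to its cheapest open site; total = fixed + service.
{A, B}: M1→B 8, M2→A 90, M3→A 40, M4→B 48, M5→B 45, M6→A 80, M7→B 48. Service 359; fixed 109; total 468.
{A, B, C}: M1→B 8, M2→A 90, M3→A 40, M4→C 30, M5→B 45, M6→C 48, M7→B 48. Service 309; fixed 202; total 511.
{B, C}: M1→B 8, M2→B 198, M3→B 50, M4→C 30, M5→B 45, M6→C 48, M7→B 48. Service 427; fixed 152; total 579.
{A}: M1→A 12, M2→A 90, M3→A 40, M4→A 60, M5→A 72, M6→A 80, M7→A 208. Service 562; fixed 50; total 612.
No other subset beats 468.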